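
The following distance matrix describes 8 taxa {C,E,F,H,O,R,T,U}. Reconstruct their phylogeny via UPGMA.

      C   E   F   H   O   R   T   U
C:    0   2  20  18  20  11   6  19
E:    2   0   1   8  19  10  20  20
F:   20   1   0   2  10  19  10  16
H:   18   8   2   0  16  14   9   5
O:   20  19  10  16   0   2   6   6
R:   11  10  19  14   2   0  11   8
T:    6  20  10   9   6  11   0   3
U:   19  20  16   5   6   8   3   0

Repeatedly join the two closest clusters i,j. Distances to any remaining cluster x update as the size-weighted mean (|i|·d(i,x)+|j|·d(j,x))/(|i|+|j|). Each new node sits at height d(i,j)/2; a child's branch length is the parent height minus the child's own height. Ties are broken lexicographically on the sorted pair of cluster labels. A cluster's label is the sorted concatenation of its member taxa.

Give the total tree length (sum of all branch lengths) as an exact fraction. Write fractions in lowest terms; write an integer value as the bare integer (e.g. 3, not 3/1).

721/24

step 1: merge (E,F) at d=1; branch lengths E→1/2, F→1/2; new cluster EF
  updated: d(C,EF)=11, d(EF,H)=5, d(EF,O)=29/2, d(EF,R)=29/2, d(EF,T)=15, d(EF,U)=18
step 2: merge (O,R) at d=2; branch lengths O→1, R→1; new cluster OR
  updated: d(C,OR)=31/2, d(EF,OR)=29/2, d(H,OR)=15, d(OR,T)=17/2, d(OR,U)=7
step 3: merge (T,U) at d=3; branch lengths T→3/2, U→3/2; new cluster TU
  updated: d(C,TU)=25/2, d(EF,TU)=33/2, d(H,TU)=7, d(OR,TU)=31/4
step 4: merge (EF,H) at d=5; branch lengths EF→2, H→5/2; new cluster EFH
  updated: d(C,EFH)=40/3, d(EFH,OR)=44/3, d(EFH,TU)=40/3
step 5: merge (OR,TU) at d=31/4; branch lengths OR→23/8, TU→19/8; new cluster ORTU
  updated: d(C,ORTU)=14, d(EFH,ORTU)=14
step 6: merge (C,EFH) at d=40/3; branch lengths C→20/3, EFH→25/6; new cluster CEFH
  updated: d(CEFH,ORTU)=14
step 7: merge (CEFH,ORTU) at d=14; branch lengths CEFH→1/3, ORTU→25/8; new cluster CEFHORTU
final tree: ((C:20/3,((E:1/2,F:1/2):2,H:5/2):25/6):1/3,((O:1,R:1):23/8,(T:3/2,U:3/2):19/8):25/8)
total length: 721/24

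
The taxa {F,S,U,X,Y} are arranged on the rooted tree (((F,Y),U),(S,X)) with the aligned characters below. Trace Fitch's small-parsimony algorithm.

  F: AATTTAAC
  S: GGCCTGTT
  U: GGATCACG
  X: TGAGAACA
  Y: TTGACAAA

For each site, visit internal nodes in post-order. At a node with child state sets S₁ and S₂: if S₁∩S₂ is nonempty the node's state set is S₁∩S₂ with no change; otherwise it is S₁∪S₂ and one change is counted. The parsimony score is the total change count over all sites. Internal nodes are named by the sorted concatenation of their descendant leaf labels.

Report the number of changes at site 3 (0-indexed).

3

site 0, node FY: F={A} ∪ Y={T} → {A,T} (+1)
site 0, node FUY: FY={A,T} ∪ U={G} → {A,G,T} (+1)
site 0, node SX: S={G} ∪ X={T} → {G,T} (+1)
site 0, node FSUXY: FUY={A,G,T} ∩ SX={G,T} → {G,T} (+0)
site 1, node FY: F={A} ∪ Y={T} → {A,T} (+1)
site 1, node FUY: FY={A,T} ∪ U={G} → {A,G,T} (+1)
site 1, node SX: S={G} ∩ X={G} → {G} (+0)
site 1, node FSUXY: FUY={A,G,T} ∩ SX={G} → {G} (+0)
site 2, node FY: F={T} ∪ Y={G} → {G,T} (+1)
site 2, node FUY: FY={G,T} ∪ U={A} → {A,G,T} (+1)
site 2, node SX: S={C} ∪ X={A} → {A,C} (+1)
site 2, node FSUXY: FUY={A,G,T} ∩ SX={A,C} → {A} (+0)
site 3, node FY: F={T} ∪ Y={A} → {A,T} (+1)
site 3, node FUY: FY={A,T} ∩ U={T} → {T} (+0)
site 3, node SX: S={C} ∪ X={G} → {C,G} (+1)
site 3, node FSUXY: FUY={T} ∪ SX={C,G} → {C,G,T} (+1)
site 4, node FY: F={T} ∪ Y={C} → {C,T} (+1)
site 4, node FUY: FY={C,T} ∩ U={C} → {C} (+0)
site 4, node SX: S={T} ∪ X={A} → {A,T} (+1)
site 4, node FSUXY: FUY={C} ∪ SX={A,T} → {A,C,T} (+1)
site 5, node FY: F={A} ∩ Y={A} → {A} (+0)
site 5, node FUY: FY={A} ∩ U={A} → {A} (+0)
site 5, node SX: S={G} ∪ X={A} → {A,G} (+1)
site 5, node FSUXY: FUY={A} ∩ SX={A,G} → {A} (+0)
site 6, node FY: F={A} ∩ Y={A} → {A} (+0)
site 6, node FUY: FY={A} ∪ U={C} → {A,C} (+1)
site 6, node SX: S={T} ∪ X={C} → {C,T} (+1)
site 6, node FSUXY: FUY={A,C} ∩ SX={C,T} → {C} (+0)
site 7, node FY: F={C} ∪ Y={A} → {A,C} (+1)
site 7, node FUY: FY={A,C} ∪ U={G} → {A,C,G} (+1)
site 7, node SX: S={T} ∪ X={A} → {A,T} (+1)
site 7, node FSUXY: FUY={A,C,G} ∩ SX={A,T} → {A} (+0)
per-site changes: [3, 2, 3, 3, 3, 1, 2, 3]; total = 20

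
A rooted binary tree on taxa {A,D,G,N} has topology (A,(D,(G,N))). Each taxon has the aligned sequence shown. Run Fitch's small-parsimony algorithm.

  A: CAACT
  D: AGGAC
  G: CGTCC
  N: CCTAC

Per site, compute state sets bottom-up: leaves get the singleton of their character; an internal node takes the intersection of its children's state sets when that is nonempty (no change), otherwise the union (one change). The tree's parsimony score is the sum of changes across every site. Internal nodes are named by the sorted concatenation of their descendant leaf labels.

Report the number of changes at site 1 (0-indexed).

[col 0] GN: children G:{C}, N:{C} ∩→ {C}; cost 0
[col 0] DGN: children D:{A}, GN:{C} ∪→ {A,C}; cost 1
[col 0] ADGN: children A:{C}, DGN:{A,C} ∩→ {C}; cost 0
[col 1] GN: children G:{G}, N:{C} ∪→ {C,G}; cost 1
[col 1] DGN: children D:{G}, GN:{C,G} ∩→ {G}; cost 0
[col 1] ADGN: children A:{A}, DGN:{G} ∪→ {A,G}; cost 1
[col 2] GN: children G:{T}, N:{T} ∩→ {T}; cost 0
[col 2] DGN: children D:{G}, GN:{T} ∪→ {G,T}; cost 1
[col 2] ADGN: children A:{A}, DGN:{G,T} ∪→ {A,G,T}; cost 1
[col 3] GN: children G:{C}, N:{A} ∪→ {A,C}; cost 1
[col 3] DGN: children D:{A}, GN:{A,C} ∩→ {A}; cost 0
[col 3] ADGN: children A:{C}, DGN:{A} ∪→ {A,C}; cost 1
[col 4] GN: children G:{C}, N:{C} ∩→ {C}; cost 0
[col 4] DGN: children D:{C}, GN:{C} ∩→ {C}; cost 0
[col 4] ADGN: children A:{T}, DGN:{C} ∪→ {C,T}; cost 1
per-site changes: [1, 2, 2, 2, 1]; total = 8

2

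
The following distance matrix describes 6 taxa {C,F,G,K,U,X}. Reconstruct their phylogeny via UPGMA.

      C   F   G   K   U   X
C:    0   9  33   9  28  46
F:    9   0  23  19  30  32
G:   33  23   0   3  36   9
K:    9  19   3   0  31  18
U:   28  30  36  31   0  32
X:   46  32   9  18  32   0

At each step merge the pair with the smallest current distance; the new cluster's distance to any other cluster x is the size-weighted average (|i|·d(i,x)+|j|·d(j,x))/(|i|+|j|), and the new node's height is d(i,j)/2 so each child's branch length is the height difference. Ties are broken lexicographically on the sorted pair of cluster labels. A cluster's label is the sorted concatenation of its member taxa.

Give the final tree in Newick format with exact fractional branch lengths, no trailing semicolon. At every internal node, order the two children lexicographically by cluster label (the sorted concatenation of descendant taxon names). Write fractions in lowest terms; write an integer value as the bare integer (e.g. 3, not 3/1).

1. join G+K (d=3) ⇒ GK; edges |G|=3/2, |K|=3/2
  updated: d(C,GK)=21, d(F,GK)=21, d(GK,U)=67/2, d(GK,X)=27/2
2. join C+F (d=9) ⇒ CF; edges |C|=9/2, |F|=9/2
  updated: d(CF,GK)=21, d(CF,U)=29, d(CF,X)=39
3. join GK+X (d=27/2) ⇒ GKX; edges |GK|=21/4, |X|=27/4
  updated: d(CF,GKX)=27, d(GKX,U)=33
4. join CF+GKX (d=27) ⇒ CFGKX; edges |CF|=9, |GKX|=27/4
  updated: d(CFGKX,U)=157/5
5. join CFGKX+U (d=157/5) ⇒ CFGKUX; edges |CFGKX|=11/5, |U|=157/10
final tree: (((C:9/2,F:9/2):9,((G:3/2,K:3/2):21/4,X:27/4):27/4):11/5,U:157/10)
total length: 1153/20

(((C:9/2,F:9/2):9,((G:3/2,K:3/2):21/4,X:27/4):27/4):11/5,U:157/10)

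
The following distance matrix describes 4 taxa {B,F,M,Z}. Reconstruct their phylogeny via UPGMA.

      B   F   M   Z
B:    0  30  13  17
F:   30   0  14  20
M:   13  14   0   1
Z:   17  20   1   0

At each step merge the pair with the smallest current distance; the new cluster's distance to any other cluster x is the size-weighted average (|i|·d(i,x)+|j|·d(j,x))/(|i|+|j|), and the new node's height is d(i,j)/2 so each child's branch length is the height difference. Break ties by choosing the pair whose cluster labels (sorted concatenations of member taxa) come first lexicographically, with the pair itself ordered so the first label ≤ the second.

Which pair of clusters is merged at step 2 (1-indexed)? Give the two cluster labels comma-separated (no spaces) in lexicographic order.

iteration 1: select M,Z (d=1); attach at lengths (1/2, 1/2); label the merged cluster MZ
  updated: d(B,MZ)=15, d(F,MZ)=17
iteration 2: select B,MZ (d=15); attach at lengths (15/2, 7); label the merged cluster BMZ
  updated: d(BMZ,F)=64/3
iteration 3: select BMZ,F (d=64/3); attach at lengths (19/6, 32/3); label the merged cluster BFMZ
final tree: ((B:15/2,(M:1/2,Z:1/2):7):19/6,F:32/3)
total length: 88/3

B,MZ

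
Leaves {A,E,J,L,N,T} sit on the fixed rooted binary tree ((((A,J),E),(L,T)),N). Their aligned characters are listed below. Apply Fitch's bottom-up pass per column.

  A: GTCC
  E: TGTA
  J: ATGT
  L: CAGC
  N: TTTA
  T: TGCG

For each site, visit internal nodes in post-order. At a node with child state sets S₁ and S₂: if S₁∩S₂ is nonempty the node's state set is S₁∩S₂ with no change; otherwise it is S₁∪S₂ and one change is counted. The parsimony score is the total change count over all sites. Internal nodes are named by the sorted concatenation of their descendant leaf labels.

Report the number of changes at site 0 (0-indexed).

[col 0] AJ: children A:{G}, J:{A} ∪→ {A,G}; cost 1
[col 0] AEJ: children AJ:{A,G}, E:{T} ∪→ {A,G,T}; cost 1
[col 0] LT: children L:{C}, T:{T} ∪→ {C,T}; cost 1
[col 0] AEJLT: children AEJ:{A,G,T}, LT:{C,T} ∩→ {T}; cost 0
[col 0] AEJLNT: children AEJLT:{T}, N:{T} ∩→ {T}; cost 0
[col 1] AJ: children A:{T}, J:{T} ∩→ {T}; cost 0
[col 1] AEJ: children AJ:{T}, E:{G} ∪→ {G,T}; cost 1
[col 1] LT: children L:{A}, T:{G} ∪→ {A,G}; cost 1
[col 1] AEJLT: children AEJ:{G,T}, LT:{A,G} ∩→ {G}; cost 0
[col 1] AEJLNT: children AEJLT:{G}, N:{T} ∪→ {G,T}; cost 1
[col 2] AJ: children A:{C}, J:{G} ∪→ {C,G}; cost 1
[col 2] AEJ: children AJ:{C,G}, E:{T} ∪→ {C,G,T}; cost 1
[col 2] LT: children L:{G}, T:{C} ∪→ {C,G}; cost 1
[col 2] AEJLT: children AEJ:{C,G,T}, LT:{C,G} ∩→ {C,G}; cost 0
[col 2] AEJLNT: children AEJLT:{C,G}, N:{T} ∪→ {C,G,T}; cost 1
[col 3] AJ: children A:{C}, J:{T} ∪→ {C,T}; cost 1
[col 3] AEJ: children AJ:{C,T}, E:{A} ∪→ {A,C,T}; cost 1
[col 3] LT: children L:{C}, T:{G} ∪→ {C,G}; cost 1
[col 3] AEJLT: children AEJ:{A,C,T}, LT:{C,G} ∩→ {C}; cost 0
[col 3] AEJLNT: children AEJLT:{C}, N:{A} ∪→ {A,C}; cost 1
per-site changes: [3, 3, 4, 4]; total = 14

3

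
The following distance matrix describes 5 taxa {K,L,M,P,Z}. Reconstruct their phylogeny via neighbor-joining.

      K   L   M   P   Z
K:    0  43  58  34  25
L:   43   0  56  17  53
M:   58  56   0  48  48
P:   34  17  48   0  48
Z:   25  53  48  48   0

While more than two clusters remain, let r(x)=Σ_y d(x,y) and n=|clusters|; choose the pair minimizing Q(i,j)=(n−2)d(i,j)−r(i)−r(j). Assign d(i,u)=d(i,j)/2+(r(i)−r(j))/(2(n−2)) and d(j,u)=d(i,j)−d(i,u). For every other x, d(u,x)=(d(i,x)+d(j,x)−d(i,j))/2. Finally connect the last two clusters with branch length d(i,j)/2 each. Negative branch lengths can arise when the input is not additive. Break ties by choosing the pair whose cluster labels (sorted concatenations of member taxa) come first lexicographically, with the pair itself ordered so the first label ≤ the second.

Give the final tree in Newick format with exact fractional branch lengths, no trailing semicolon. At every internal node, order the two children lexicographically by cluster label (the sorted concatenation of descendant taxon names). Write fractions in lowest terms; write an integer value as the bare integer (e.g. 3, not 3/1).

(((K:12,Z:13):41/4,(L:73/6,P:29/6):53/4):121/8,M:121/8)

iteration 1: select L,P (d=17, Q=-265); attach at lengths (73/6, 29/6); label the merged cluster LP
  updated: d(K,LP)=30, d(LP,M)=87/2, d(LP,Z)=42
iteration 2: select K,Z (d=25, Q=-178); attach at lengths (12, 13); label the merged cluster KZ
  updated: d(KZ,LP)=47/2, d(KZ,M)=81/2
iteration 3: select KZ,LP (d=47/2, Q=-215/2); attach at lengths (41/4, 53/4); label the merged cluster KLPZ
  updated: d(KLPZ,M)=121/4
iteration 4: select KLPZ,M (d=121/4); attach at lengths (121/8, 121/8); label the merged cluster KLMPZ
final tree: (((K:12,Z:13):41/4,(L:73/6,P:29/6):53/4):121/8,M:121/8)
total length: 383/4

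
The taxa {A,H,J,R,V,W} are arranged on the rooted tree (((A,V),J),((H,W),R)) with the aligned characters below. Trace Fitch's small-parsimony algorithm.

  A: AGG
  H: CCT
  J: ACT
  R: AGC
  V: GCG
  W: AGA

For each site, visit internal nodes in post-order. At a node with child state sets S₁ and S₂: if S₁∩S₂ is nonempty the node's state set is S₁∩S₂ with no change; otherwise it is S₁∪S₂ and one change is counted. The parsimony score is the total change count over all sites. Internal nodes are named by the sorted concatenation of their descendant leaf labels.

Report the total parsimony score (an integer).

8

site 0, node AV: A={A} ∪ V={G} → {A,G} (+1)
site 0, node AJV: AV={A,G} ∩ J={A} → {A} (+0)
site 0, node HW: H={C} ∪ W={A} → {A,C} (+1)
site 0, node HRW: HW={A,C} ∩ R={A} → {A} (+0)
site 0, node AHJRVW: AJV={A} ∩ HRW={A} → {A} (+0)
site 1, node AV: A={G} ∪ V={C} → {C,G} (+1)
site 1, node AJV: AV={C,G} ∩ J={C} → {C} (+0)
site 1, node HW: H={C} ∪ W={G} → {C,G} (+1)
site 1, node HRW: HW={C,G} ∩ R={G} → {G} (+0)
site 1, node AHJRVW: AJV={C} ∪ HRW={G} → {C,G} (+1)
site 2, node AV: A={G} ∩ V={G} → {G} (+0)
site 2, node AJV: AV={G} ∪ J={T} → {G,T} (+1)
site 2, node HW: H={T} ∪ W={A} → {A,T} (+1)
site 2, node HRW: HW={A,T} ∪ R={C} → {A,C,T} (+1)
site 2, node AHJRVW: AJV={G,T} ∩ HRW={A,C,T} → {T} (+0)
per-site changes: [2, 3, 3]; total = 8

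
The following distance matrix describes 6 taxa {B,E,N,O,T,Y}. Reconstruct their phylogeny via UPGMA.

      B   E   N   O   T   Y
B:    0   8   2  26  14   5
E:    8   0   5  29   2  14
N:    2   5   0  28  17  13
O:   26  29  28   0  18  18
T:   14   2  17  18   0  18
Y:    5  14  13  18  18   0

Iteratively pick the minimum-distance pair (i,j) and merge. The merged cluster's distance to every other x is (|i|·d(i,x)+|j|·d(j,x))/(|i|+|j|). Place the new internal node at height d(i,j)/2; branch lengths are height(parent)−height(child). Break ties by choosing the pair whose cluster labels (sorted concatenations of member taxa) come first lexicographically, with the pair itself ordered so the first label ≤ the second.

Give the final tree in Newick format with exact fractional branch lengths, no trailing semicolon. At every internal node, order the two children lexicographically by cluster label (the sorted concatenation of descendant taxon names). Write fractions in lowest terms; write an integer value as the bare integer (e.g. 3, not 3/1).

1. join B+N (d=2) ⇒ BN; edges |B|=1, |N|=1
  updated: d(BN,E)=13/2, d(BN,O)=27, d(BN,T)=31/2, d(BN,Y)=9
2. join E+T (d=2) ⇒ ET; edges |E|=1, |T|=1
  updated: d(BN,ET)=11, d(ET,O)=47/2, d(ET,Y)=16
3. join BN+Y (d=9) ⇒ BNY; edges |BN|=7/2, |Y|=9/2
  updated: d(BNY,ET)=38/3, d(BNY,O)=24
4. join BNY+ET (d=38/3) ⇒ BENTY; edges |BNY|=11/6, |ET|=16/3
  updated: d(BENTY,O)=119/5
5. join BENTY+O (d=119/5) ⇒ BENOTY; edges |BENTY|=167/30, |O|=119/10
final tree: ((((B:1,N:1):7/2,Y:9/2):11/6,(E:1,T:1):16/3):167/30,O:119/10)
total length: 1099/30

((((B:1,N:1):7/2,Y:9/2):11/6,(E:1,T:1):16/3):167/30,O:119/10)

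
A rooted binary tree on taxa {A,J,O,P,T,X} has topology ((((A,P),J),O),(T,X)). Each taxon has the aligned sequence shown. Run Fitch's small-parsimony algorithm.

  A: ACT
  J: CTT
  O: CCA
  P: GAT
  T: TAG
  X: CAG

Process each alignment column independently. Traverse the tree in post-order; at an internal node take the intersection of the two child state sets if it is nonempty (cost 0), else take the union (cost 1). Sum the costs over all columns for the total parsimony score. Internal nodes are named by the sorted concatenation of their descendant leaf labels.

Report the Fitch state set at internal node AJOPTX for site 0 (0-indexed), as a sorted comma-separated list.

site 0, node AP: A={A} ∪ P={G} → {A,G} (+1)
site 0, node AJP: AP={A,G} ∪ J={C} → {A,C,G} (+1)
site 0, node AJOP: AJP={A,C,G} ∩ O={C} → {C} (+0)
site 0, node TX: T={T} ∪ X={C} → {C,T} (+1)
site 0, node AJOPTX: AJOP={C} ∩ TX={C,T} → {C} (+0)
site 1, node AP: A={C} ∪ P={A} → {A,C} (+1)
site 1, node AJP: AP={A,C} ∪ J={T} → {A,C,T} (+1)
site 1, node AJOP: AJP={A,C,T} ∩ O={C} → {C} (+0)
site 1, node TX: T={A} ∩ X={A} → {A} (+0)
site 1, node AJOPTX: AJOP={C} ∪ TX={A} → {A,C} (+1)
site 2, node AP: A={T} ∩ P={T} → {T} (+0)
site 2, node AJP: AP={T} ∩ J={T} → {T} (+0)
site 2, node AJOP: AJP={T} ∪ O={A} → {A,T} (+1)
site 2, node TX: T={G} ∩ X={G} → {G} (+0)
site 2, node AJOPTX: AJOP={A,T} ∪ TX={G} → {A,G,T} (+1)
per-site changes: [3, 3, 2]; total = 8

C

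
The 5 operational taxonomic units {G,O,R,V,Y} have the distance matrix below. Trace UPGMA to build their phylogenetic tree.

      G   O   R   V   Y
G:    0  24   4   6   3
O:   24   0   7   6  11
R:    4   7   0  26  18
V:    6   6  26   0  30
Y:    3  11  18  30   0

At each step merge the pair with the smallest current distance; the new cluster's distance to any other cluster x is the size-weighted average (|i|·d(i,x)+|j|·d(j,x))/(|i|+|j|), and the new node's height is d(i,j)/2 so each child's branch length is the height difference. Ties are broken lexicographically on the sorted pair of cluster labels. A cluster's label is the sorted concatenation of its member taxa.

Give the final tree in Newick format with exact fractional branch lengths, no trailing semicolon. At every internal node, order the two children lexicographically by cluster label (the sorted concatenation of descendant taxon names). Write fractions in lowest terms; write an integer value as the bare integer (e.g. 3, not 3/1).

(((G:3/2,Y:3/2):4,R:11/2):19/6,(O:3,V:3):17/3)

1. join G+Y (d=3) ⇒ GY; edges |G|=3/2, |Y|=3/2
  updated: d(GY,O)=35/2, d(GY,R)=11, d(GY,V)=18
2. join O+V (d=6) ⇒ OV; edges |O|=3, |V|=3
  updated: d(GY,OV)=71/4, d(OV,R)=33/2
3. join GY+R (d=11) ⇒ GRY; edges |GY|=4, |R|=11/2
  updated: d(GRY,OV)=52/3
4. join GRY+OV (d=52/3) ⇒ GORVY; edges |GRY|=19/6, |OV|=17/3
final tree: (((G:3/2,Y:3/2):4,R:11/2):19/6,(O:3,V:3):17/3)
total length: 82/3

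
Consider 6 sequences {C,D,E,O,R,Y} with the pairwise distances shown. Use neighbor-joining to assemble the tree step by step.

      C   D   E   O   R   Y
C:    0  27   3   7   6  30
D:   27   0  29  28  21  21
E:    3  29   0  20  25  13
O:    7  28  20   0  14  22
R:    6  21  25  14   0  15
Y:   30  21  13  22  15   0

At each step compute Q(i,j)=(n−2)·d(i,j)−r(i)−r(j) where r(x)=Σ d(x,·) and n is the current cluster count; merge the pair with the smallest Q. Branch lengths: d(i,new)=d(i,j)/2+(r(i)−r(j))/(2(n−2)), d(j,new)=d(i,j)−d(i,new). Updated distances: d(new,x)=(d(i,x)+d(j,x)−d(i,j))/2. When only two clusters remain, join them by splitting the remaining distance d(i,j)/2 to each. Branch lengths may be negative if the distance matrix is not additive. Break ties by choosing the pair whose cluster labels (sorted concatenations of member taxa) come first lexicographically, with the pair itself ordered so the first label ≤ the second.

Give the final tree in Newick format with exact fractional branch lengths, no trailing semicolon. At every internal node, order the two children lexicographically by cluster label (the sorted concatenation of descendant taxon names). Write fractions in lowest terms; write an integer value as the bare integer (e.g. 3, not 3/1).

(((((C:-5/8,E:29/8):65/12,O:79/12):65/16,R:63/16):57/16,D:217/16):119/32,Y:119/32)

step 1: merge (C,E) at d=3, Q=-151; branch lengths C→-5/8, E→29/8; new cluster CE
  updated: d(CE,D)=53/2, d(CE,O)=12, d(CE,R)=14, d(CE,Y)=20
step 2: merge (CE,O) at d=12, Q=-225/2; branch lengths CE→65/12, O→79/12; new cluster CEO
  updated: d(CEO,D)=85/4, d(CEO,R)=8, d(CEO,Y)=15
step 3: merge (CEO,R) at d=8, Q=-289/4; branch lengths CEO→65/16, R→63/16; new cluster CEOR
  updated: d(CEOR,D)=137/8, d(CEOR,Y)=11
step 4: merge (CEOR,D) at d=137/8, Q=-393/8; branch lengths CEOR→57/16, D→217/16; new cluster CDEOR
  updated: d(CDEOR,Y)=119/16
step 5: merge (CDEOR,Y) at d=119/16; branch lengths CDEOR→119/32, Y→119/32; new cluster CDEORY
final tree: (((((C:-5/8,E:29/8):65/12,O:79/12):65/16,R:63/16):57/16,D:217/16):119/32,Y:119/32)
total length: 761/16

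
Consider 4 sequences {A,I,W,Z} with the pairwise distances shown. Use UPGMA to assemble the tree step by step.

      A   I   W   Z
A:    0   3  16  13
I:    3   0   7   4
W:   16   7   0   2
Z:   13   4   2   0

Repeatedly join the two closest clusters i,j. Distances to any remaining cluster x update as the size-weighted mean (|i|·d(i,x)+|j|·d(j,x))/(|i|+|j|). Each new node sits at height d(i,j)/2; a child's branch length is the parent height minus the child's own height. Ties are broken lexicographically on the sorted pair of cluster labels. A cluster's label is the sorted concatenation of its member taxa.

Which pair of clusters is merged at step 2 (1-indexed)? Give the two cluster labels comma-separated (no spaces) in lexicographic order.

A,I

step 1: merge (W,Z) at d=2; branch lengths W→1, Z→1; new cluster WZ
  updated: d(A,WZ)=29/2, d(I,WZ)=11/2
step 2: merge (A,I) at d=3; branch lengths A→3/2, I→3/2; new cluster AI
  updated: d(AI,WZ)=10
step 3: merge (AI,WZ) at d=10; branch lengths AI→7/2, WZ→4; new cluster AIWZ
final tree: ((A:3/2,I:3/2):7/2,(W:1,Z:1):4)
total length: 25/2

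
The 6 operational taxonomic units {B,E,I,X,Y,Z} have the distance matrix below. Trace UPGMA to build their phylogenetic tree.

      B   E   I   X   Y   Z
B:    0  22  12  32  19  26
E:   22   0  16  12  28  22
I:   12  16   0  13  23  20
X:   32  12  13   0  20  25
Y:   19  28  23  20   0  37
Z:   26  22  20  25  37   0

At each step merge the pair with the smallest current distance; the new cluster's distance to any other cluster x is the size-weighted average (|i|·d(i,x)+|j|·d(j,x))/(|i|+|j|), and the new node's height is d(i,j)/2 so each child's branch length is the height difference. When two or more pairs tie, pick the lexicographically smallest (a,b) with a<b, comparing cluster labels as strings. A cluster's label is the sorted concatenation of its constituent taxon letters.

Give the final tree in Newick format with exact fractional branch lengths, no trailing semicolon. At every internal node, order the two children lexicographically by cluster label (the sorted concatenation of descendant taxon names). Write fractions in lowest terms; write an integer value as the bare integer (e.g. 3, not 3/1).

((((B:6,I:6):35/8,(E:6,X:6):35/8):7/8,Y:45/4):7/4,Z:13)

step 1: merge (B,I) at d=12; branch lengths B→6, I→6; new cluster BI
  updated: d(BI,E)=19, d(BI,X)=45/2, d(BI,Y)=21, d(BI,Z)=23
step 2: merge (E,X) at d=12; branch lengths E→6, X→6; new cluster EX
  updated: d(BI,EX)=83/4, d(EX,Y)=24, d(EX,Z)=47/2
step 3: merge (BI,EX) at d=83/4; branch lengths BI→35/8, EX→35/8; new cluster BEIX
  updated: d(BEIX,Y)=45/2, d(BEIX,Z)=93/4
step 4: merge (BEIX,Y) at d=45/2; branch lengths BEIX→7/8, Y→45/4; new cluster BEIXY
  updated: d(BEIXY,Z)=26
step 5: merge (BEIXY,Z) at d=26; branch lengths BEIXY→7/4, Z→13; new cluster BEIXYZ
final tree: ((((B:6,I:6):35/8,(E:6,X:6):35/8):7/8,Y:45/4):7/4,Z:13)
total length: 477/8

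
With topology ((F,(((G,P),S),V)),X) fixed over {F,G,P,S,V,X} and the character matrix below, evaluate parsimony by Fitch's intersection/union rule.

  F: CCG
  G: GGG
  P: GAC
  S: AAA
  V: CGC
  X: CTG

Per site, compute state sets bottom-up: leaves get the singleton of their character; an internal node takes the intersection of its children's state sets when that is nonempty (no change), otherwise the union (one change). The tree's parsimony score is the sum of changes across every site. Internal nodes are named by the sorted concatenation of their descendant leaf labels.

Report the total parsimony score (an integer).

[col 0] GP: children G:{G}, P:{G} ∩→ {G}; cost 0
[col 0] GPS: children GP:{G}, S:{A} ∪→ {A,G}; cost 1
[col 0] GPSV: children GPS:{A,G}, V:{C} ∪→ {A,C,G}; cost 1
[col 0] FGPSV: children F:{C}, GPSV:{A,C,G} ∩→ {C}; cost 0
[col 0] FGPSVX: children FGPSV:{C}, X:{C} ∩→ {C}; cost 0
[col 1] GP: children G:{G}, P:{A} ∪→ {A,G}; cost 1
[col 1] GPS: children GP:{A,G}, S:{A} ∩→ {A}; cost 0
[col 1] GPSV: children GPS:{A}, V:{G} ∪→ {A,G}; cost 1
[col 1] FGPSV: children F:{C}, GPSV:{A,G} ∪→ {A,C,G}; cost 1
[col 1] FGPSVX: children FGPSV:{A,C,G}, X:{T} ∪→ {A,C,G,T}; cost 1
[col 2] GP: children G:{G}, P:{C} ∪→ {C,G}; cost 1
[col 2] GPS: children GP:{C,G}, S:{A} ∪→ {A,C,G}; cost 1
[col 2] GPSV: children GPS:{A,C,G}, V:{C} ∩→ {C}; cost 0
[col 2] FGPSV: children F:{G}, GPSV:{C} ∪→ {C,G}; cost 1
[col 2] FGPSVX: children FGPSV:{C,G}, X:{G} ∩→ {G}; cost 0
per-site changes: [2, 4, 3]; total = 9

9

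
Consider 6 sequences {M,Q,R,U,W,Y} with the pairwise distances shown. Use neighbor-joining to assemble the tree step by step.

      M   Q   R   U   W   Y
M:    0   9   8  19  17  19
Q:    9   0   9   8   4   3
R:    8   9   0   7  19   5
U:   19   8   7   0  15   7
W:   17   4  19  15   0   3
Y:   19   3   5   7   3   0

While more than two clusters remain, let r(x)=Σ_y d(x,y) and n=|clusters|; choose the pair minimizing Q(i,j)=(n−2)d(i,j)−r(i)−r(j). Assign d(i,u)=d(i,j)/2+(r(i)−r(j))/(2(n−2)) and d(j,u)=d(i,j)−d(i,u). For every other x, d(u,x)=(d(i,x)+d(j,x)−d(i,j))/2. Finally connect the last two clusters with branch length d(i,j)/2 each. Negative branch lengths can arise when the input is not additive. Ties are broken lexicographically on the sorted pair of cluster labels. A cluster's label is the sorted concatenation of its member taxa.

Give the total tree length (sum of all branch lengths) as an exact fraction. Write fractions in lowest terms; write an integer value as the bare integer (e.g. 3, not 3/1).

iteration 1: select M,R (d=8, Q=-88); attach at lengths (7, 1); label the merged cluster MR
  updated: d(MR,Q)=5, d(MR,U)=9, d(MR,W)=14, d(MR,Y)=8
iteration 2: select MR,U (d=9, Q=-48); attach at lengths (4, 5); label the merged cluster MRU
  updated: d(MRU,Q)=2, d(MRU,W)=10, d(MRU,Y)=3
iteration 3: select MRU,Q (d=2, Q=-20); attach at lengths (5/2, -1/2); label the merged cluster MQRU
  updated: d(MQRU,W)=6, d(MQRU,Y)=2
iteration 4: select MQRU,W (d=6, Q=-11); attach at lengths (5/2, 7/2); label the merged cluster MQRUW
  updated: d(MQRUW,Y)=-1/2
iteration 5: select MQRUW,Y (d=-1/2); attach at lengths (-1/4, -1/4); label the merged cluster MQRUWY
final tree: (((((M:7,R:1):4,U:5):5/2,Q:-1/2):5/2,W:7/2):-1/4,Y:-1/4)
total length: 49/2

49/2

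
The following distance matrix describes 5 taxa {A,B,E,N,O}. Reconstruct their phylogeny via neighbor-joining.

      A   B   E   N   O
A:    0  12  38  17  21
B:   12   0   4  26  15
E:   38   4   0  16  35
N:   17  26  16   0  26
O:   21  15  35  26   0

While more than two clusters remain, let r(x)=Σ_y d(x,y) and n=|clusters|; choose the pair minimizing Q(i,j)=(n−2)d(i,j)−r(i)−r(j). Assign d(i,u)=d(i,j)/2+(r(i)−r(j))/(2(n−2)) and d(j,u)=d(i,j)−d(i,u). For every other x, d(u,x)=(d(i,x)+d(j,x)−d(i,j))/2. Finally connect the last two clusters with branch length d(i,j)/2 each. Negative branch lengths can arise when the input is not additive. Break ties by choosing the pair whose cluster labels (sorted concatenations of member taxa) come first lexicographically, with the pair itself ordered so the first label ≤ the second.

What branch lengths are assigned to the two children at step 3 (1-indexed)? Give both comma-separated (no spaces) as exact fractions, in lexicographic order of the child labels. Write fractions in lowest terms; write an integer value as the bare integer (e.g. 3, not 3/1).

9/4,41/4

iteration 1: select B,E (d=4, Q=-138); attach at lengths (-4, 8); label the merged cluster BE
  updated: d(A,BE)=23, d(BE,N)=19, d(BE,O)=23
iteration 2: select A,N (d=17, Q=-89); attach at lengths (33/4, 35/4); label the merged cluster AN
  updated: d(AN,BE)=25/2, d(AN,O)=15
iteration 3: select AN,BE (d=25/2, Q=-101/2); attach at lengths (9/4, 41/4); label the merged cluster ABEN
  updated: d(ABEN,O)=51/4
iteration 4: select ABEN,O (d=51/4); attach at lengths (51/8, 51/8); label the merged cluster ABENO
final tree: (((A:33/4,N:35/4):9/4,(B:-4,E:8):41/4):51/8,O:51/8)
total length: 185/4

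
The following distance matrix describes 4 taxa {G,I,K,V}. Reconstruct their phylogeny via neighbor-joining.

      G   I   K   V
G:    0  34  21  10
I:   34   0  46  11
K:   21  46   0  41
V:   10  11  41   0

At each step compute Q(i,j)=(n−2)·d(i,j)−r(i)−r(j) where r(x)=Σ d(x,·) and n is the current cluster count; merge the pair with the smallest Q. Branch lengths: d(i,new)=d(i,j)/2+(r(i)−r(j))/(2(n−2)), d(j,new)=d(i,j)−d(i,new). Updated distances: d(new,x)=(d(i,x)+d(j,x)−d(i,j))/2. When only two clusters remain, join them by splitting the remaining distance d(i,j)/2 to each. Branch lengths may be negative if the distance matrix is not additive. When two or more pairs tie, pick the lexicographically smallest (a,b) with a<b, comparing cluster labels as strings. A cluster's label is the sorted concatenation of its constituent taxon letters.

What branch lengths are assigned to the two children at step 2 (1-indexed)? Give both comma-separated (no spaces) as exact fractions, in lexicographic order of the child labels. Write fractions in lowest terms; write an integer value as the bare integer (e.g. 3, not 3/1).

67/4,51/4

step 1: merge (G,K) at d=21, Q=-131; branch lengths G→-1/4, K→85/4; new cluster GK
  updated: d(GK,I)=59/2, d(GK,V)=15
step 2: merge (GK,I) at d=59/2, Q=-111/2; branch lengths GK→67/4, I→51/4; new cluster GIK
  updated: d(GIK,V)=-7/4
step 3: merge (GIK,V) at d=-7/4; branch lengths GIK→-7/8, V→-7/8; new cluster GIKV
final tree: (((G:-1/4,K:85/4):67/4,I:51/4):-7/8,V:-7/8)
total length: 195/4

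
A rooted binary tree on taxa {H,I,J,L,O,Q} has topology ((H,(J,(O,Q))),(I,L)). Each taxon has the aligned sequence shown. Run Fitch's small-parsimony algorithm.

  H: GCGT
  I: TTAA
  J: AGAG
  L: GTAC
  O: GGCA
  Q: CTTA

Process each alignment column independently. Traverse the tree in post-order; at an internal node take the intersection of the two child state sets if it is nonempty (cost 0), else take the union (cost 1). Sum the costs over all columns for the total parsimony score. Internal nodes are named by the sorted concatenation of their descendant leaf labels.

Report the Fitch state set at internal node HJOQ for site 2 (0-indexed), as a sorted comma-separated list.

A,C,G,T

OQ@0: {G} ∪ {C} = {C,G} (union, +1)
JOQ@0: {A} ∪ {C,G} = {A,C,G} (union, +1)
HJOQ@0: {G} ∩ {A,C,G} = {G} (intersection, +0)
IL@0: {T} ∪ {G} = {G,T} (union, +1)
HIJLOQ@0: {G} ∩ {G,T} = {G} (intersection, +0)
OQ@1: {G} ∪ {T} = {G,T} (union, +1)
JOQ@1: {G} ∩ {G,T} = {G} (intersection, +0)
HJOQ@1: {C} ∪ {G} = {C,G} (union, +1)
IL@1: {T} ∩ {T} = {T} (intersection, +0)
HIJLOQ@1: {C,G} ∪ {T} = {C,G,T} (union, +1)
OQ@2: {C} ∪ {T} = {C,T} (union, +1)
JOQ@2: {A} ∪ {C,T} = {A,C,T} (union, +1)
HJOQ@2: {G} ∪ {A,C,T} = {A,C,G,T} (union, +1)
IL@2: {A} ∩ {A} = {A} (intersection, +0)
HIJLOQ@2: {A,C,G,T} ∩ {A} = {A} (intersection, +0)
OQ@3: {A} ∩ {A} = {A} (intersection, +0)
JOQ@3: {G} ∪ {A} = {A,G} (union, +1)
HJOQ@3: {T} ∪ {A,G} = {A,G,T} (union, +1)
IL@3: {A} ∪ {C} = {A,C} (union, +1)
HIJLOQ@3: {A,G,T} ∩ {A,C} = {A} (intersection, +0)
per-site changes: [3, 3, 3, 3]; total = 12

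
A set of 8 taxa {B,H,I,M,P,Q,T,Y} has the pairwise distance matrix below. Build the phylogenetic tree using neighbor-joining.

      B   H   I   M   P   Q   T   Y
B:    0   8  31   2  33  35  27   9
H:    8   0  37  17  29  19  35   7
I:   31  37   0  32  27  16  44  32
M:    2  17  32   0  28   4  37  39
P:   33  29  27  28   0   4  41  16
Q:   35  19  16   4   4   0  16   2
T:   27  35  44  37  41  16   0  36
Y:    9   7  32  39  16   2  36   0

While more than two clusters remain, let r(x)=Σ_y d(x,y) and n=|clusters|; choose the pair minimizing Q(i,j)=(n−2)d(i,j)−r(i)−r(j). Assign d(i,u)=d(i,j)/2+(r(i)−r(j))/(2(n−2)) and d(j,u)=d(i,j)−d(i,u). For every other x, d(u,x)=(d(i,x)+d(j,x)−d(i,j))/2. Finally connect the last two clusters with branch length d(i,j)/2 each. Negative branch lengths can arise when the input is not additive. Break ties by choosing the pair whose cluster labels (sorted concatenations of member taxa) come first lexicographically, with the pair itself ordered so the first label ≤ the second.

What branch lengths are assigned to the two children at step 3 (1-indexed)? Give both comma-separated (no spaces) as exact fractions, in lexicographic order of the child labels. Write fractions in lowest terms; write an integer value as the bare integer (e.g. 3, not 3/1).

171/32,125/32

step 1: merge (B,M) at d=2, Q=-292; branch lengths B→-1/6, M→13/6; new cluster BM
  updated: d(BM,H)=23/2, d(BM,I)=61/2, d(BM,P)=59/2, d(BM,Q)=37/2, d(BM,T)=31, d(BM,Y)=23
step 2: merge (BM,H) at d=23/2, Q=-225; branch lengths BM→63/10, H→26/5; new cluster BHM
  updated: d(BHM,I)=28, d(BHM,P)=47/2, d(BHM,Q)=13, d(BHM,T)=109/4, d(BHM,Y)=37/4
step 3: merge (BHM,Y) at d=37/4, Q=-637/4; branch lengths BHM→171/32, Y→125/32; new cluster BHMY
  updated: d(BHMY,I)=203/8, d(BHMY,P)=121/8, d(BHMY,Q)=23/8, d(BHMY,T)=27
step 4: merge (Q,T) at d=16, Q=-951/8; branch lengths Q→-329/48, T→1097/48; new cluster QT
  updated: d(BHMY,QT)=111/16, d(I,QT)=22, d(P,QT)=29/2
step 5: merge (BHMY,QT) at d=111/16, Q=-77; branch lengths BHMY→143/32, QT→79/32; new cluster BHMQTY
  updated: d(BHMQTY,I)=647/32, d(BHMQTY,P)=363/32
step 6: merge (BHMQTY,I) at d=647/32, Q=-937/16; branch lengths BHMQTY→73/32, I→287/16; new cluster BHIMQTY
  updated: d(BHIMQTY,P)=145/16
step 7: merge (BHIMQTY,P) at d=145/16; branch lengths BHIMQTY→145/32, P→145/32; new cluster BHIMPQTY
final tree: ((((((B:-1/6,M:13/6):63/10,H:26/5):171/32,Y:125/32):143/32,(Q:-329/48,T:1097/48):79/32):73/32,I:287/16):145/32,P:145/32)
total length: 2399/32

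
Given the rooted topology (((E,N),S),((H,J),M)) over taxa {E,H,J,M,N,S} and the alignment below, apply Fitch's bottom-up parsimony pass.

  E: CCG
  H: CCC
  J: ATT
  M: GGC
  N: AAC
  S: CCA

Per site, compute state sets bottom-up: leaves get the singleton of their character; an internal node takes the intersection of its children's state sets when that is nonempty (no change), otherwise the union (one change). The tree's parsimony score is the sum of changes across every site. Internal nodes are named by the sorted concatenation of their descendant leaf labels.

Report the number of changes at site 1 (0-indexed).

3

site 0, node EN: E={C} ∪ N={A} → {A,C} (+1)
site 0, node ENS: EN={A,C} ∩ S={C} → {C} (+0)
site 0, node HJ: H={C} ∪ J={A} → {A,C} (+1)
site 0, node HJM: HJ={A,C} ∪ M={G} → {A,C,G} (+1)
site 0, node EHJMNS: ENS={C} ∩ HJM={A,C,G} → {C} (+0)
site 1, node EN: E={C} ∪ N={A} → {A,C} (+1)
site 1, node ENS: EN={A,C} ∩ S={C} → {C} (+0)
site 1, node HJ: H={C} ∪ J={T} → {C,T} (+1)
site 1, node HJM: HJ={C,T} ∪ M={G} → {C,G,T} (+1)
site 1, node EHJMNS: ENS={C} ∩ HJM={C,G,T} → {C} (+0)
site 2, node EN: E={G} ∪ N={C} → {C,G} (+1)
site 2, node ENS: EN={C,G} ∪ S={A} → {A,C,G} (+1)
site 2, node HJ: H={C} ∪ J={T} → {C,T} (+1)
site 2, node HJM: HJ={C,T} ∩ M={C} → {C} (+0)
site 2, node EHJMNS: ENS={A,C,G} ∩ HJM={C} → {C} (+0)
per-site changes: [3, 3, 3]; total = 9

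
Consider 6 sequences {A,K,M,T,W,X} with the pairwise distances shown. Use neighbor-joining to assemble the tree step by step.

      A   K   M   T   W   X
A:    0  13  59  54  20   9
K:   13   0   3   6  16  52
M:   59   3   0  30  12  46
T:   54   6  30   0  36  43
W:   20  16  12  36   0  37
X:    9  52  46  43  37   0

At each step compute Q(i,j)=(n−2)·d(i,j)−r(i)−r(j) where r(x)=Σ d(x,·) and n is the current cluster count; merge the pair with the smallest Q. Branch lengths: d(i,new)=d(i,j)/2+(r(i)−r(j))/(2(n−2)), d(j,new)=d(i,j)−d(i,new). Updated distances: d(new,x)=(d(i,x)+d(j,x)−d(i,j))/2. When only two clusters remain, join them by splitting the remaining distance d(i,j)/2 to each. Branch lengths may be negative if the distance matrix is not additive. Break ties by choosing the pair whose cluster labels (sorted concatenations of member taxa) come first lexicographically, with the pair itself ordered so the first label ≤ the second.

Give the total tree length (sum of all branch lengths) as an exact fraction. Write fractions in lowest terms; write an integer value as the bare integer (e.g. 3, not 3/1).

251/4

iteration 1: select A,X (d=9, Q=-306); attach at lengths (1/2, 17/2); label the merged cluster AX
  updated: d(AX,K)=28, d(AX,M)=48, d(AX,T)=44, d(AX,W)=24
iteration 2: select AX,W (d=24, Q=-160); attach at lengths (64/3, 8/3); label the merged cluster AWX
  updated: d(AWX,K)=10, d(AWX,M)=18, d(AWX,T)=28
iteration 3: select AWX,M (d=18, Q=-71); attach at lengths (41/4, 31/4); label the merged cluster AMWX
  updated: d(AMWX,K)=-5/2, d(AMWX,T)=20
iteration 4: select AMWX,K (d=-5/2, Q=-47/2); attach at lengths (23/4, -33/4); label the merged cluster AKMWX
  updated: d(AKMWX,T)=57/4
iteration 5: select AKMWX,T (d=57/4); attach at lengths (57/8, 57/8); label the merged cluster AKMTWX
final tree: (((((A:1/2,X:17/2):64/3,W:8/3):41/4,M:31/4):23/4,K:-33/4):57/8,T:57/8)
total length: 251/4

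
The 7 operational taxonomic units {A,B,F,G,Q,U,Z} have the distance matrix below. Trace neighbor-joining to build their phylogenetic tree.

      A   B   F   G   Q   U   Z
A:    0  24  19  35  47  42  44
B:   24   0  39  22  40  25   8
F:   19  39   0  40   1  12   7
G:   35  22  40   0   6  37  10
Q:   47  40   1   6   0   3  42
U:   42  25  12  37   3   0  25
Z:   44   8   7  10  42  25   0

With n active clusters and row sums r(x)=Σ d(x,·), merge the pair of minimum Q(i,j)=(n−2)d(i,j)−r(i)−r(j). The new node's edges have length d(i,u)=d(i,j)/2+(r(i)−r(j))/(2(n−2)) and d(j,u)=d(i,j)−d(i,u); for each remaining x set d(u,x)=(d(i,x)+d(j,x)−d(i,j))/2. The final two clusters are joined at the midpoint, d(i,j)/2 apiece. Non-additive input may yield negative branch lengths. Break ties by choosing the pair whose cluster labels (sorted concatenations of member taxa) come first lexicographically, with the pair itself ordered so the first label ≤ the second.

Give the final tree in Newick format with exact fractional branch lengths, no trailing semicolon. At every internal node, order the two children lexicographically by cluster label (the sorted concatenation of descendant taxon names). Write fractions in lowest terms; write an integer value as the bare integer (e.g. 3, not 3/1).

((((A:223/12,(F:-1/8,(Q:1,U:2):41/8):119/12):125/16,B:99/16):61/16,G:139/16):21/32,Z:21/32)

1. join Q+U (d=3, Q=-268) ⇒ QU; edges |Q|=1, |U|=2
  updated: d(A,QU)=43, d(B,QU)=31, d(F,QU)=5, d(G,QU)=20, d(QU,Z)=32
2. join F+QU (d=5, Q=-221) ⇒ FQU; edges |F|=-1/8, |QU|=41/8
  updated: d(A,FQU)=57/2, d(B,FQU)=65/2, d(FQU,G)=55/2, d(FQU,Z)=17
3. join A+FQU (d=57/2, Q=-303/2) ⇒ AFQU; edges |A|=223/12, |FQU|=119/12
  updated: d(AFQU,B)=14, d(AFQU,G)=17, d(AFQU,Z)=65/4
4. join AFQU+B (d=14, Q=-253/4) ⇒ ABFQU; edges |AFQU|=125/16, |B|=99/16
  updated: d(ABFQU,G)=25/2, d(ABFQU,Z)=41/8
5. join ABFQU+G (d=25/2, Q=-221/8) ⇒ ABFGQU; edges |ABFQU|=61/16, |G|=139/16
  updated: d(ABFGQU,Z)=21/16
6. join ABFGQU+Z (d=21/16) ⇒ ABFGQUZ; edges |ABFGQU|=21/32, |Z|=21/32
final tree: ((((A:223/12,(F:-1/8,(Q:1,U:2):41/8):119/12):125/16,B:99/16):61/16,G:139/16):21/32,Z:21/32)
total length: 1029/16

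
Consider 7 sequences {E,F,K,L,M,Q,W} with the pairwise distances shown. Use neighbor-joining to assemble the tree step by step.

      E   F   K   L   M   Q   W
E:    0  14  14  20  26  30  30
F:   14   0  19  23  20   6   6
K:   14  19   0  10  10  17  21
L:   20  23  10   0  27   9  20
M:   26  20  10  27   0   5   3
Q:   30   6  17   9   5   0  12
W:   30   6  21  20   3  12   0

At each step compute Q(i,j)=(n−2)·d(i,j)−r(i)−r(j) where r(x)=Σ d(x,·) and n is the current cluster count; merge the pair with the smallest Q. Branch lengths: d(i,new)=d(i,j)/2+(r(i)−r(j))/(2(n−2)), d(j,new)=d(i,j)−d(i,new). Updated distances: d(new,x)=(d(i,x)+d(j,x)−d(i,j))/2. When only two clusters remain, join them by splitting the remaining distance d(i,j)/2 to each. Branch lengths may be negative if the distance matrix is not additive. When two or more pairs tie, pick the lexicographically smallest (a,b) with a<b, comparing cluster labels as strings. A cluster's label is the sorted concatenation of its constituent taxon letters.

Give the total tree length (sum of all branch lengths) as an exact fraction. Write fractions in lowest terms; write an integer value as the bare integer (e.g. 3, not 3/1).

1427/32

1. join M+W (d=3, Q=-168) ⇒ MW; edges |M|=7/5, |W|=8/5
  updated: d(E,MW)=53/2, d(F,MW)=23/2, d(K,MW)=14, d(L,MW)=22, d(MW,Q)=7
2. join E+K (d=14, Q=-245/2) ⇒ EK; edges |E|=173/16, |K|=51/16
  updated: d(EK,F)=19/2, d(EK,L)=8, d(EK,MW)=53/4, d(EK,Q)=33/2
3. join EK+L (d=8, Q=-341/4) ⇒ EKL; edges |EK|=37/24, |L|=155/24
  updated: d(EKL,F)=49/4, d(EKL,MW)=109/8, d(EKL,Q)=35/4
4. join EKL+F (d=49/4, Q=-319/8) ⇒ EFKL; edges |EKL|=235/32, |F|=157/32
  updated: d(EFKL,MW)=103/16, d(EFKL,Q)=5/4
5. join EFKL+MW (d=103/16, Q=-235/16) ⇒ EFKLMW; edges |EFKL|=11/32, |MW|=195/32
  updated: d(EFKLMW,Q)=29/32
6. join EFKLMW+Q (d=29/32) ⇒ EFKLMQW; edges |EFKLMW|=29/64, |Q|=29/64
final tree: (((((E:173/16,K:51/16):37/24,L:155/24):235/32,F:157/32):11/32,(M:7/5,W:8/5):195/32):29/64,Q:29/64)
total length: 1427/32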